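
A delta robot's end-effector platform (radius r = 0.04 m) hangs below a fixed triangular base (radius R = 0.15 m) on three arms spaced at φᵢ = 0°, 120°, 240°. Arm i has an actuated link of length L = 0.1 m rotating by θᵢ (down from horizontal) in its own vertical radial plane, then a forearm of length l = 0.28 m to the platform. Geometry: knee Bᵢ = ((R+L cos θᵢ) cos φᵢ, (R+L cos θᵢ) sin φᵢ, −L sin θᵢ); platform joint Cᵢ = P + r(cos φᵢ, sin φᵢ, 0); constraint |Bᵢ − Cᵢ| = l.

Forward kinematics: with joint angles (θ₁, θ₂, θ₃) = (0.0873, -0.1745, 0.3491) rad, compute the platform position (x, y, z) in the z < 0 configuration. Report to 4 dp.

(0.0012, 0.0293, -0.1934)

S1 = (0.2096·cos0.0°, 0.2096·sin0.0°, -0.0087) = (0.2096, 0.0000, -0.0087)
φ2=120.0°: virtual centre (-0.1042, 0.1806, 0.0174), radius l
φ3=240.0°: virtual centre (-0.1020, -0.1766, -0.0342), radius l
eliminate P² terms by subtracting sphere 1 from 2 and 3
[-0.6277 0.3611 0.0522]·P = -0.0003;  [-0.6232 -0.3533 -0.0510]·P = -0.0012
det = 0.4468;  x = 0.0012+0.0000z,  y = 0.0014+-0.1444z
quadratic in z: (1.0208)z²+(0.0170)z+(-0.0349)=0, √Δ=0.3778 → z ∈ {-0.1934, 0.1767}; z = -0.1934 (taking z<0)
x = 0.0012, y = 0.0293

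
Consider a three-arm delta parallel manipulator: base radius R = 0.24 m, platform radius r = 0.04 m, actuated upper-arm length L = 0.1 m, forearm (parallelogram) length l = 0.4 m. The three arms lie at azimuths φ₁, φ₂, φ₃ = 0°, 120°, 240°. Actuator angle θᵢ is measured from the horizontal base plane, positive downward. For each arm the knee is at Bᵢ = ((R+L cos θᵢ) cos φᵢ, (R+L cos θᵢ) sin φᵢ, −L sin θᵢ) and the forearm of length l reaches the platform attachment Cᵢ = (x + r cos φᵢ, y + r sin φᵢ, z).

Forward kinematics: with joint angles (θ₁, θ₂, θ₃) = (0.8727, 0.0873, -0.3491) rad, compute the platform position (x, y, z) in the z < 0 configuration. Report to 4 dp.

(-0.0773, -0.0219, -0.2836)

φ1=0.0°: virtual centre (0.2643, 0.0000, -0.0766), radius l
φ2=120.0°: virtual centre (-0.1498, 0.2595, -0.0087), radius l
arm 3 at φ=240.0°: e+L cos θ3 = 0.2940;  S3 = (-0.1470, -0.2546, 0.0342)
subtract pairs → two planes through P
plane₁₂: -0.8282x+0.5190y+0.1358z = 0.0141
Cramer: x(z) = -0.0157+0.2170z;  y(z) = 0.0021+0.0847z
quadratic in z: (1.0543)z²+(0.0320)z+(-0.0757)=0, √Δ=0.5660 → z ∈ {-0.2836, 0.2532}; z = -0.2836 (taking z<0)
x = -0.0773, y = -0.0219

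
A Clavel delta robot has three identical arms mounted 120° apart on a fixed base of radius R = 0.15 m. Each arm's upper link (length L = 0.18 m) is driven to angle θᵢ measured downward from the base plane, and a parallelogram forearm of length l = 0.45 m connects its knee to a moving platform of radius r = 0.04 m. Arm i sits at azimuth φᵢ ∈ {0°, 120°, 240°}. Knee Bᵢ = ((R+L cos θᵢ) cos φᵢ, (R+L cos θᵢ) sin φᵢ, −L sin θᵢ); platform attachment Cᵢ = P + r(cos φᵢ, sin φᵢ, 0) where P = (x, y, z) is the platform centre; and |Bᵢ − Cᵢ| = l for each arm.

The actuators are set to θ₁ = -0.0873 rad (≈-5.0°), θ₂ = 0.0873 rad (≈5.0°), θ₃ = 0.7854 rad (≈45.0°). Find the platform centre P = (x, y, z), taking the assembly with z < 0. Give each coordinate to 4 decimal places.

(0.0898, 0.1089, -0.3727)

φ1=0.0°: virtual centre (0.2893, 0.0000, 0.0157), radius l
O2 = (0.2893·cos120.0°, 0.2893·sin120.0°, -0.0157) = (-0.1447, 0.2506, -0.0157)
O3 = (0.2373·cos240.0°, 0.2373·sin240.0°, -0.1273) = (-0.1186, -0.2055, -0.1273)
subtract pairs → two planes through P
plane₁₂: -0.8679x+0.5011y+-0.0628z = 0.0000
Cramer: x(z) = 0.0075-0.2209z;  y(z) = 0.0130-0.2573z
into |P−O₁|² = l²: 1.1150z² + 0.0864z + -0.1227 = 0;  Δ = 0.5545;  z = -0.3727 or 0.2952 → z<0 root = -0.3727
x = 0.0898, y = 0.1089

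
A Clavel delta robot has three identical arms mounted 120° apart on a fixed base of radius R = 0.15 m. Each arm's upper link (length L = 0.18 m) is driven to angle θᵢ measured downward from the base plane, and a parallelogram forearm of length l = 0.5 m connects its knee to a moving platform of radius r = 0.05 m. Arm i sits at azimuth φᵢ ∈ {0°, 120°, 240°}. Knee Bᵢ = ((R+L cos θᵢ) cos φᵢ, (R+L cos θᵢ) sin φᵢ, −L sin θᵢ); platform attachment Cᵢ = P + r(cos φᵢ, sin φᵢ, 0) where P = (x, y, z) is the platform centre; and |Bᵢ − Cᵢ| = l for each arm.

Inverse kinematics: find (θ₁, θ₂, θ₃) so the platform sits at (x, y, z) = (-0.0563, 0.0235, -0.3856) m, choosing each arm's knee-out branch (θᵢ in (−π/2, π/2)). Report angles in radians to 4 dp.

θ₁ = 0.0874, θ₂ = -0.3490, θ₃ = -0.1742

rotate P by −φ1: (-0.0563, 0.0235, -0.3856)
  A cos θ + B sin θ = C:  0.1563·cos θ + -0.3856·sin θ = 0.1220
  √(A²+B²)=0.4161;  θ1 = -1.1857+1.2731 ≈ 0.0874
arm 2 (φ=120.0°): x'=0.0485, y'=0.0370
  A=0.0515, B=-0.3856, C=(l²−L²−A²−y'²−z²)/(2L)=0.1803
  θ2 = atan2(B,A) + arccos(C/0.3890) = -0.3490
rotate P by −φ3: (0.0078, -0.0605, -0.3856)
  e−x'=0.0922;  (l²−L²−(e−x')²−y'²−z²)/2L = 0.1576
  θ3 = atan2(B,A) + arccos(C/0.3965) = -0.1742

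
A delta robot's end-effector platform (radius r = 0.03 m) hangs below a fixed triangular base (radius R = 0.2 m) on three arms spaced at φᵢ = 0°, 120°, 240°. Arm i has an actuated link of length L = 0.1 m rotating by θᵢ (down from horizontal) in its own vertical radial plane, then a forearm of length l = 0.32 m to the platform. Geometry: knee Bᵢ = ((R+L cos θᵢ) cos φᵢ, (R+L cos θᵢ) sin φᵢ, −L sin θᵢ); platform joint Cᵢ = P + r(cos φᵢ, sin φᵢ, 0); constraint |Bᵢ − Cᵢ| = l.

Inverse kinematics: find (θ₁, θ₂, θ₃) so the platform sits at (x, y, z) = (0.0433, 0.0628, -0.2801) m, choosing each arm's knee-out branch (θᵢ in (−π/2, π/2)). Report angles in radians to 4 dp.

arm 1 (φ=0.0°): x'=0.0433, y'=0.0628
  e−x'=0.1267;  (l²−L²−(e−x')²−y'²−z²)/2L = -0.0303
  θ1 = atan2(B,A) + arccos(C/0.3074) = 0.5234
arm 2 (φ=120.0°): x'=0.0327, y'=-0.0689
  e−x'=0.1373;  (l²−L²−(e−x')²−y'²−z²)/2L = -0.0482
  √(A²+B²)=0.3119;  θ2 = -1.1151+1.7260 ≈ 0.6109
φ3=240.0° → target in arm frame (-0.0760, 0.0061)
  A cos θ + B sin θ = C:  0.2460·cos θ + -0.2801·sin θ = -0.2331
  γ=atan2(-0.2801,0.2460)=-0.8501;  ψ=arccos(-0.6253)=2.2464;  θ3=γ+ψ≈1.3963

θ₁ = 0.5234, θ₂ = 0.6109, θ₃ = 1.3963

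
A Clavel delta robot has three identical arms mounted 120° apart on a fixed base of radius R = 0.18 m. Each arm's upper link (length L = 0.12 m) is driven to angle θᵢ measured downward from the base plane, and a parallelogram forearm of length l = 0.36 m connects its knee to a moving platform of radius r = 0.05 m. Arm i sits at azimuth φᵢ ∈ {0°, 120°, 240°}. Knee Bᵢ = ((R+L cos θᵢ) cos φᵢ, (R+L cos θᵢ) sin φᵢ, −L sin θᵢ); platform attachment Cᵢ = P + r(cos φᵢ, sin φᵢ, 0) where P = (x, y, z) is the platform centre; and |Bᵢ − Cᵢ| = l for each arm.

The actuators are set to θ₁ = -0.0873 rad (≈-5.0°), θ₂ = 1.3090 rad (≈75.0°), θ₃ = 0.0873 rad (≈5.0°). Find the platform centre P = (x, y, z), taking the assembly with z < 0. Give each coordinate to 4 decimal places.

(0.0900, -0.1283, -0.2857)

S1 = (0.2495·cos0.0°, 0.2495·sin0.0°, 0.0105) = (0.2495, 0.0000, 0.0105)
S2 = (0.1611·cos120.0°, 0.1611·sin120.0°, -0.1159) = (-0.0805, 0.1395, -0.1159)
S3 = (0.2495·cos240.0°, 0.2495·sin240.0°, -0.0105) = (-0.1248, -0.2161, -0.0105)
|S₂|²−|S₁|² = -0.0230;  |S₃|²−|S₁|² = 0.0000
[-0.6601 0.2790 -0.2527]·P = -0.0230;  [-0.7486 -0.4322 -0.0419]·P = 0.0000
det = 0.4942;  x = 0.0201+-0.2447z,  y = -0.0349+0.3270z
into |P−S₁|² = l²: 1.1668z² + 0.0686z + -0.0756 = 0;  Δ = 0.3577;  z = -0.2857 or 0.2269 → z<0 root = -0.2857
x = 0.0900, y = -0.1283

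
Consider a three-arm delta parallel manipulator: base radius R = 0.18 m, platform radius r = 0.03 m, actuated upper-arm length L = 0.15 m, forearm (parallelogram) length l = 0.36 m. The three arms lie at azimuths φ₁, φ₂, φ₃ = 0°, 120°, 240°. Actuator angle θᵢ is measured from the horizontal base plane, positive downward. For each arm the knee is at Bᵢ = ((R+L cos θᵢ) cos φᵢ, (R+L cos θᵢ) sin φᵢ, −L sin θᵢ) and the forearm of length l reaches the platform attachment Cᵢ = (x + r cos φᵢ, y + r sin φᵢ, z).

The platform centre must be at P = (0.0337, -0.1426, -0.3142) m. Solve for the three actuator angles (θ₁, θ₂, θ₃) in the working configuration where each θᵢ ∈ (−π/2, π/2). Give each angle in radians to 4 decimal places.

rotate P by −φ1: (0.0337, -0.1426, -0.3142)
  e−x'=0.1163;  (l²−L²−(e−x')²−y'²−z²)/2L = -0.0849
  √(A²+B²)=0.3350;  θ1 = -1.2163+1.8271 ≈ 0.6108
φ2=120.0° → target in arm frame (-0.1403, 0.0421)
  A=0.2903, B=-0.3142, C=(l²−L²−A²−y'²−z²)/(2L)=-0.2590
  γ=atan2(-0.3142,0.2903)=-0.8248;  ψ=arccos(-0.6054)=2.2210;  θ2=γ+ψ≈1.3962
φ3=240.0° → target in arm frame (0.1066, 0.1005)
  A=0.0434, B=-0.3142, C=(l²−L²−A²−y'²−z²)/(2L)=-0.0120
  θ3 = atan2(B,A) + arccos(C/0.3172) = 0.1749

θ₁ = 0.6108, θ₂ = 1.3962, θ₃ = 0.1749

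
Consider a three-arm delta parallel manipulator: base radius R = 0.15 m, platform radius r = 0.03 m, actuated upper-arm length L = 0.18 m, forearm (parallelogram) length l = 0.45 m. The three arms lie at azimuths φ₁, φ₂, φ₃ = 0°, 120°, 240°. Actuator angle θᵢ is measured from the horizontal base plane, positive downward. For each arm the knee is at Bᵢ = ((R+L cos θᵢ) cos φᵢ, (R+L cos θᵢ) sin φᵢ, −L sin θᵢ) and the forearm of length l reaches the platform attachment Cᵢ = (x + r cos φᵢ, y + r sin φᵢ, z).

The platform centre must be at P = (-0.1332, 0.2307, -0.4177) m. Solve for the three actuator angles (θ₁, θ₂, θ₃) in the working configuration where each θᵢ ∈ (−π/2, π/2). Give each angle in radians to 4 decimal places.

arm 1 (φ=0.0°): x'=-0.1332, y'=0.2307
  e−x'=0.2532;  (l²−L²−(e−x')²−y'²−z²)/2L = -0.3381
  √(A²+B²)=0.4885;  θ1 = -1.0258+2.3352 ≈ 1.3094
φ2=120.0° → target in arm frame (0.2664, 0.0000)
  A cos θ + B sin θ = C:  -0.1464·cos θ + -0.4177·sin θ = -0.0717
  γ=atan2(-0.4177,-0.1464)=-1.9079;  ψ=arccos(-0.1619)=1.7335;  θ2=γ+ψ≈-0.1744
arm 3 (φ=240.0°): x'=-0.1332, y'=-0.2307
  A=0.2532, B=-0.4177, C=(l²−L²−A²−y'²−z²)/(2L)=-0.3381
  √(A²+B²)=0.4884;  θ3 = -1.0259+2.3352 ≈ 1.3094

θ₁ = 1.3094, θ₂ = -0.1744, θ₃ = 1.3094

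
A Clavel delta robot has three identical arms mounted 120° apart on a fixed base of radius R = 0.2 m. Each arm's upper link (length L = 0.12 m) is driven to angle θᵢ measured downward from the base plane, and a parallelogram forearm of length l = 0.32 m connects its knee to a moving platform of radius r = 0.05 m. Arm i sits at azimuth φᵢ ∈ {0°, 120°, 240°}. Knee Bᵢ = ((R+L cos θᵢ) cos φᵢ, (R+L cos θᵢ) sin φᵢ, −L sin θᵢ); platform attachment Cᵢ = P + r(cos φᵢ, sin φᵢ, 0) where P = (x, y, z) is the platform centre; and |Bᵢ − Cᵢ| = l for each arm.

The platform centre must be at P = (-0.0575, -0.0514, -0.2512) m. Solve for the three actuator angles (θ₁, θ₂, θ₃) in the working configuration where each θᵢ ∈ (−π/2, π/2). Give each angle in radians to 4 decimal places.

rotate P by −φ1: (-0.0575, -0.0514, -0.2512)
  A cos θ + B sin θ = C:  0.2075·cos θ + -0.2512·sin θ = -0.0867
  θ1 = atan2(B,A) + arccos(C/0.3258) = 0.9596
rotate P by −φ2: (-0.0158, 0.0755, -0.2512)
  e−x'=0.1658;  (l²−L²−(e−x')²−y'²−z²)/2L = -0.0345
  θ2 = atan2(B,A) + arccos(C/0.3010) = 0.6982
arm 3 (φ=240.0°): x'=0.0733, y'=-0.0241
  A cos θ + B sin θ = C:  0.0767·cos θ + -0.2512·sin θ = 0.0768
  √(A²+B²)=0.2627;  θ3 = -1.2743+1.2741 ≈ -0.0002

θ₁ = 0.9596, θ₂ = 0.6982, θ₃ = -0.0002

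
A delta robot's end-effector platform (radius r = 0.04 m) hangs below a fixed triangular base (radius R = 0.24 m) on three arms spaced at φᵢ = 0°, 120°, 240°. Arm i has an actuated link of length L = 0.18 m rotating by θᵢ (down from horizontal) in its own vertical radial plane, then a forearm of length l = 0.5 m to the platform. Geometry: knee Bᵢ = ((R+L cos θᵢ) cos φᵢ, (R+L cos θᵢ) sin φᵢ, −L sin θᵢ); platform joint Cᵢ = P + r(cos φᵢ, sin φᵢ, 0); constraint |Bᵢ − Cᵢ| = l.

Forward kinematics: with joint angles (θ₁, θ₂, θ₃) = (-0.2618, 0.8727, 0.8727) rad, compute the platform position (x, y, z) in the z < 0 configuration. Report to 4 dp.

(0.1630, 0.0000, -0.4068)

arm 1 at φ=0.0°: ρ1 = 0.3739;  centre 1 = (0.3739, 0.0000, 0.0466)
centre 2 = (0.3157·cos120.0°, 0.3157·sin120.0°, -0.1379) = (-0.1578, 0.2734, -0.1379)
φ3=240.0°: virtual centre (-0.1578, -0.2734, -0.1379), radius l
|centre ₂|²−|centre ₁|² = -0.0233;  |centre ₃|²−|centre ₁|² = -0.0233
linear system: -1.0634x+0.5468y = -0.0233−-0.3690z; -1.0634x+-0.5468y = -0.0233−-0.3690z
Cramer: x(z) = 0.0219-0.3470z;  y(z) = 0.0000+0.0000z
into |P−centre ₁|² = l²: 1.1204z² + 0.1511z + -0.1239 = 0;  Δ = 0.5782;  z = -0.4068 or 0.2719 → z<0 root = -0.4068
x = 0.1630, y = 0.0000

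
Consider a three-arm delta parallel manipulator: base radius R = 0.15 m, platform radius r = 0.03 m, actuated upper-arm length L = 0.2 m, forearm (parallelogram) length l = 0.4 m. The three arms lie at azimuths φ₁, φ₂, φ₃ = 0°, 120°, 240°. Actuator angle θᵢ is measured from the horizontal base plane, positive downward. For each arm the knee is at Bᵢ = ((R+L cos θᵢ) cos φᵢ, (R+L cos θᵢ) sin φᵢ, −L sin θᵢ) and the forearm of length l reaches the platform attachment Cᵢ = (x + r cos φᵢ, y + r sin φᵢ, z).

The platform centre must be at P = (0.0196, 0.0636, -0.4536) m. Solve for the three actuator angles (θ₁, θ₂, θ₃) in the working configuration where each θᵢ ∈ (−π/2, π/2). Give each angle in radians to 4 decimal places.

θ₁ = 0.7853, θ₂ = 0.6980, θ₃ = 1.0472

rotate P by −φ1: (0.0196, 0.0636, -0.4536)
  A cos θ + B sin θ = C:  0.1004·cos θ + -0.4536·sin θ = -0.2497
  θ1 = atan2(B,A) + arccos(C/0.4646) = 0.7853
rotate P by −φ2: (0.0453, -0.0488, -0.4536)
  e−x'=0.0747;  (l²−L²−(e−x')²−y'²−z²)/2L = -0.2343
  γ=atan2(-0.4536,0.0747)=-1.4075;  ψ=arccos(-0.5096)=2.1056;  θ2=γ+ψ≈0.6980
arm 3 (φ=240.0°): x'=-0.0649, y'=-0.0148
  e−x'=0.1849;  (l²−L²−(e−x')²−y'²−z²)/2L = -0.3004
  γ=atan2(-0.4536,0.1849)=-1.1838;  ψ=arccos(-0.6132)=2.2310;  θ3=γ+ψ≈1.0472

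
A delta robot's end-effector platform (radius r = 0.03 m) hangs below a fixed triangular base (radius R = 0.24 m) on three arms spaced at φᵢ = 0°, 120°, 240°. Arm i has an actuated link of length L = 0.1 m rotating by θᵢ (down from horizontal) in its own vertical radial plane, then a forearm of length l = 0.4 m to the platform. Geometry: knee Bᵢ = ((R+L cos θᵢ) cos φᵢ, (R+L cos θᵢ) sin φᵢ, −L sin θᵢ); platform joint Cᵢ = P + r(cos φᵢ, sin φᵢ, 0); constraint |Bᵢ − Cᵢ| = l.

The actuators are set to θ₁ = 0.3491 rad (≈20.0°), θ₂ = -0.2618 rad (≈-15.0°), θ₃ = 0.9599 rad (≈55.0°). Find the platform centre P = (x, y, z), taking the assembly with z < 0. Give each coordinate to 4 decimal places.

arm 1 at φ=0.0°: ρ1 = 0.3040;  centre 1 = (0.3040, 0.0000, -0.0342)
φ2=120.0°: virtual centre (-0.1533, 0.2655, 0.0259), radius l
arm 3 at φ=240.0°: ρ3 = 0.2674;  centre 3 = (-0.1337, -0.2315, -0.0819)
|centre ₂|²−|centre ₁|² = 0.0011;  |centre ₃|²−|centre ₁|² = -0.0154
plane₁₂: -0.9145x+0.5310y+0.1202z = 0.0011
det = 0.8883;  x = 0.0086+0.0056z,  y = 0.0169+-0.2166z
into |P−centre ₁|² = l²: 1.0470z² + 0.0578z + -0.0713 = 0;  Δ = 0.3020;  z = -0.2900 or 0.2348 → z<0 root = -0.2900
x = 0.0070, y = 0.0797

(0.0070, 0.0797, -0.2900)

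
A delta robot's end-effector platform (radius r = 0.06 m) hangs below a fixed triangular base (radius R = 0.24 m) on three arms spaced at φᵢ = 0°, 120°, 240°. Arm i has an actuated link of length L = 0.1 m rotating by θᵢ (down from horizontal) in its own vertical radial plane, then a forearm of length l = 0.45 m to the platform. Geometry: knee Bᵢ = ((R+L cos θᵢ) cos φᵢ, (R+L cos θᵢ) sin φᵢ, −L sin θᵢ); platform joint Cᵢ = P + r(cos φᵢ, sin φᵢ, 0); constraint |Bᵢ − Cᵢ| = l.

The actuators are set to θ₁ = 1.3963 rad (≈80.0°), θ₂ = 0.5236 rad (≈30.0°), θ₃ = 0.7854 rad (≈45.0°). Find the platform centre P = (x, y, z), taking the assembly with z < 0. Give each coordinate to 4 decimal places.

(-0.0855, 0.0256, -0.4476)

S1 = (0.1974·cos0.0°, 0.1974·sin0.0°, -0.0985) = (0.1974, 0.0000, -0.0985)
arm 2 at φ=120.0°: (R−r)+L cos θ2 = 0.2666;  S2 = (-0.1333, 0.2309, -0.0500)
φ3=240.0°: virtual centre (-0.1254, -0.2171, -0.0707), radius l
subtract pairs → two planes through P
[-0.6613 0.4618 0.0970]·P = 0.0249;  [-0.6454 -0.4342 0.0555]·P = 0.0192
Cramer: x(z) = -0.0337+0.1158z;  y(z) = 0.0058-0.0442z
into |P−S₁|² = l²: 1.0154z² + 0.1430z + -0.1394 = 0;  Δ = 0.5866;  z = -0.4476 or 0.3068 → z<0 root = -0.4476
x = -0.0855, y = 0.0256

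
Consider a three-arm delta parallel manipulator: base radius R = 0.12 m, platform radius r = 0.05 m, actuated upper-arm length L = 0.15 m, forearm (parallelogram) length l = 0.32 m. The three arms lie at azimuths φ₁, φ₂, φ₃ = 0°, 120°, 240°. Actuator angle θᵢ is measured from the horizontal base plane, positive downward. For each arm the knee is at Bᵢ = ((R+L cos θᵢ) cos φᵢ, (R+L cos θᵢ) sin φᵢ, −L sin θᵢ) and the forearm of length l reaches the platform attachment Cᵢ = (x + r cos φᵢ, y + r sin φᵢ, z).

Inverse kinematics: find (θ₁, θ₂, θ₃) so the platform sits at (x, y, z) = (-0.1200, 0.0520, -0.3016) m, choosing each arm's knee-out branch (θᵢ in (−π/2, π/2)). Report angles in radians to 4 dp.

θ₁ = 1.0473, θ₂ = 0.0873, θ₃ = 0.5239

rotate P by −φ1: (-0.1200, 0.0520, -0.3016)
  A=0.1900, B=-0.3016, C=(l²−L²−A²−y'²−z²)/(2L)=-0.1662
  √(A²+B²)=0.3565;  θ1 = -1.0086+2.0559 ≈ 1.0473
rotate P by −φ2: (0.1050, 0.0779, -0.3016)
  A cos θ + B sin θ = C:  -0.0350·cos θ + -0.3016·sin θ = -0.0612
  √(A²+B²)=0.3036;  θ2 = -1.6864+1.7738 ≈ 0.0873
φ3=240.0° → target in arm frame (0.0150, -0.1299)
  A cos θ + B sin θ = C:  0.0550·cos θ + -0.3016·sin θ = -0.1032
  γ=atan2(-0.3016,0.0550)=-1.3903;  ψ=arccos(-0.3367)=1.9142;  θ3=γ+ψ≈0.5239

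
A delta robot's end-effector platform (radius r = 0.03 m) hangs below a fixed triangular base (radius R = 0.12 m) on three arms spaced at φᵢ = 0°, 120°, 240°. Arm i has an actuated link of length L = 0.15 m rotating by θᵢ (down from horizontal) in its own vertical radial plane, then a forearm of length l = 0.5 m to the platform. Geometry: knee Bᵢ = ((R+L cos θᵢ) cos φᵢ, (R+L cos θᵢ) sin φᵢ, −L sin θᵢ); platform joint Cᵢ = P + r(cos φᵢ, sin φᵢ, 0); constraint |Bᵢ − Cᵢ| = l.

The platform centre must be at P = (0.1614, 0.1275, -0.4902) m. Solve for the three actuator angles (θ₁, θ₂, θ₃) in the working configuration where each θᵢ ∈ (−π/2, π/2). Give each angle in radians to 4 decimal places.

arm 1 (φ=0.0°): x'=0.1614, y'=0.1275
  A cos θ + B sin θ = C:  -0.0714·cos θ + -0.4902·sin θ = -0.1138
  √(A²+B²)=0.4954;  θ1 = -1.7154+1.8027 ≈ 0.0872
rotate P by −φ2: (0.0297, -0.2035, -0.4902)
  e−x'=0.0603;  (l²−L²−(e−x')²−y'²−z²)/2L = -0.1928
  γ=atan2(-0.4902,0.0603)=-1.4484;  ψ=arccos(-0.3905)=1.9719;  θ2=γ+ψ≈0.5235
rotate P by −φ3: (-0.1911, 0.0760, -0.4902)
  A cos θ + B sin θ = C:  0.2811·cos θ + -0.4902·sin θ = -0.3253
  √(A²+B²)=0.5651;  θ3 = -1.0501+2.1843 ≈ 1.1342

θ₁ = 0.0872, θ₂ = 0.5235, θ₃ = 1.1342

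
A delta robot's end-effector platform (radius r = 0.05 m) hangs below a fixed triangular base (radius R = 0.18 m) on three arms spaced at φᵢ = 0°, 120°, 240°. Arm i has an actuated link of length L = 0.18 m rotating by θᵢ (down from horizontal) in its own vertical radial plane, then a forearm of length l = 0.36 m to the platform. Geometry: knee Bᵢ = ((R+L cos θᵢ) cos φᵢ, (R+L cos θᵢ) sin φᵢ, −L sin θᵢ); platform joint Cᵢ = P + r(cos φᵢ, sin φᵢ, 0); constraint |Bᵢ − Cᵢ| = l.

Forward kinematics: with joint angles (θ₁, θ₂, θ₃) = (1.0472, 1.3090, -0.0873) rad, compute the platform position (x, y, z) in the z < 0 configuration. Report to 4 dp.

arm 1 at φ=0.0°: (R−r)+L cos θ1 = 0.2200;  S1 = (0.2200, 0.0000, -0.1559)
φ2=120.0°: virtual centre (-0.0883, 0.1529, -0.1739), radius l
φ3=240.0°: virtual centre (-0.1547, -0.2679, 0.0157), radius l
|S₂|²−|S₁|² = -0.0113;  |S₃|²−|S₁|² = 0.0232
[-0.6166 0.3059 -0.0360]·P = -0.0113;  [-0.7493 -0.5357 0.3432]·P = 0.0232
Cramer: x(z) = -0.0019+0.1531z;  y(z) = -0.0407+0.4263z
sphere 1 gives Az²+Bz+C=0 with A=1.2052, B=0.2091, C=-0.0544;  B²−4AC=0.3060;  roots -0.3162, 0.1428;  negative root z = -0.3162
x = -0.0503, y = -0.1755

(-0.0503, -0.1755, -0.3162)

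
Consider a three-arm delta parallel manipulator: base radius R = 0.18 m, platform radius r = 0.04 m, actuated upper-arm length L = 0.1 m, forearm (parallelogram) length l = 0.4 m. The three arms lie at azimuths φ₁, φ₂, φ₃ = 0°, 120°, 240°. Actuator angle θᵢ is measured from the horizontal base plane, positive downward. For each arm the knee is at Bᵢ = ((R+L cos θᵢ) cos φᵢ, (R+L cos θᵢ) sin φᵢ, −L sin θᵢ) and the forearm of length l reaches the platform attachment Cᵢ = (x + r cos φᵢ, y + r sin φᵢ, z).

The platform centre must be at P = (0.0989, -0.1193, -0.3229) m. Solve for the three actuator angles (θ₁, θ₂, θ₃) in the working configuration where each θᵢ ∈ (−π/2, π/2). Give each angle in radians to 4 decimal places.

θ₁ = -0.3491, θ₂ = 1.2217, θ₃ = 0.0003

φ1=0.0° → target in arm frame (0.0989, -0.1193)
  A cos θ + B sin θ = C:  0.0411·cos θ + -0.3229·sin θ = 0.1491
  γ=atan2(-0.3229,0.0411)=-1.4442;  ψ=arccos(0.4580)=1.0951;  θ1=γ+ψ≈-0.3491
rotate P by −φ2: (-0.1528, -0.0260, -0.3229)
  A cos θ + B sin θ = C:  0.2928·cos θ + -0.3229·sin θ = -0.2033
  θ2 = atan2(B,A) + arccos(C/0.4359) = 1.2217
rotate P by −φ3: (0.0539, 0.1453, -0.3229)
  A=0.0861, B=-0.3229, C=(l²−L²−A²−y'²−z²)/(2L)=0.0860
  θ3 = atan2(B,A) + arccos(C/0.3342) = 0.0003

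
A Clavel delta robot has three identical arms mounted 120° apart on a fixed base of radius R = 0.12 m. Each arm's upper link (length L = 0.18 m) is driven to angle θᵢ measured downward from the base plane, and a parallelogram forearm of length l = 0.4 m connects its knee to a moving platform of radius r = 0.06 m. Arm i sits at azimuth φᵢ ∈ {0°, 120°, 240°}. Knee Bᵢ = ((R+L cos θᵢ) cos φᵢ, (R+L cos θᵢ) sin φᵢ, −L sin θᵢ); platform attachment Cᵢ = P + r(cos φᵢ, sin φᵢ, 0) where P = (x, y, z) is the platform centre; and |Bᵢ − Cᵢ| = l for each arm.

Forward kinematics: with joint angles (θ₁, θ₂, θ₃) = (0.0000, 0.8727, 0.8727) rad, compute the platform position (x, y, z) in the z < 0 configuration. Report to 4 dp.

(0.1780, 0.0000, -0.3952)

φ1=0.0°: virtual centre (0.2400, 0.0000, 0.0000), radius l
O2 = (0.1757·cos120.0°, 0.1757·sin120.0°, -0.1379) = (-0.0878, 0.1522, -0.1379)
arm 3 at φ=240.0°: (R−r)+L cos θ3 = 0.1757;  O3 = (-0.0878, -0.1522, -0.1379)
subtract pairs → two planes through P
linear system: -0.6557x+0.3043y = -0.0077−-0.2758z; -0.6557x+-0.3043y = -0.0077−-0.2758z
det = 0.3991;  x = 0.0118+-0.4206z,  y = 0.0000+0.0000z
quadratic in z: (1.1769)z²+(0.1920)z+(-0.1079)=0, √Δ=0.7381 → z ∈ {-0.3952, 0.2320}; z = -0.3952 (taking z<0)
x = 0.1780, y = 0.0000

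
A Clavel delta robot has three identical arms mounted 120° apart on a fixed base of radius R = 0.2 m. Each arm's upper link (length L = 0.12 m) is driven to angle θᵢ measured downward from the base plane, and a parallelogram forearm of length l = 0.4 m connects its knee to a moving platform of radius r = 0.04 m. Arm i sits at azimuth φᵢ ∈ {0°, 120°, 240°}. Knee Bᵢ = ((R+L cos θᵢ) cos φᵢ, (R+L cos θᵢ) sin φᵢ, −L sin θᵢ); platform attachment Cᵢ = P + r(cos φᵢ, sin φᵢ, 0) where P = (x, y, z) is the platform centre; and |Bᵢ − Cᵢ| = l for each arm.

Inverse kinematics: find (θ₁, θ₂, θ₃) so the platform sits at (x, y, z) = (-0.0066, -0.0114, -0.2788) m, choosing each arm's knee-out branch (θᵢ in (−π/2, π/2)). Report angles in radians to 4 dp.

rotate P by −φ1: (-0.0066, -0.0114, -0.2788)
  A=0.1666, B=-0.2788, C=(l²−L²−A²−y'²−z²)/(2L)=0.1666
  θ1 = atan2(B,A) + arccos(C/0.3248) = 0.0000
arm 2 (φ=120.0°): x'=-0.0066, y'=0.0114
  A cos θ + B sin θ = C:  0.1666·cos θ + -0.2788·sin θ = 0.1666
  θ2 = atan2(B,A) + arccos(C/0.3248) = -0.0002
φ3=240.0° → target in arm frame (0.0132, 0.0000)
  e−x'=0.1468;  (l²−L²−(e−x')²−y'²−z²)/2L = 0.1930
  √(A²+B²)=0.3151;  θ3 = -1.0861+0.9117 ≈ -0.1744

θ₁ = 0.0000, θ₂ = -0.0002, θ₃ = -0.1744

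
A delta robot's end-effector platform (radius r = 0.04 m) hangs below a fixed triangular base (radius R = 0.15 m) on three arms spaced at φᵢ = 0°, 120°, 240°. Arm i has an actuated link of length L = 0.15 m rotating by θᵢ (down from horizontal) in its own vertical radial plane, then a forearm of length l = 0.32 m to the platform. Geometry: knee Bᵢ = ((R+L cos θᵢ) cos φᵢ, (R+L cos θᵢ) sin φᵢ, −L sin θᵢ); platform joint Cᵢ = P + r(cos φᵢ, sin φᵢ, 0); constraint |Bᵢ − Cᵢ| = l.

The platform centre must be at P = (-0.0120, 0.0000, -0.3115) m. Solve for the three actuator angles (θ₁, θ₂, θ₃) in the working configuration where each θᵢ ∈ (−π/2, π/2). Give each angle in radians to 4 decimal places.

θ₁ = 0.6980, θ₂ = 0.6110, θ₃ = 0.6110

φ1=0.0° → target in arm frame (-0.0120, 0.0000)
  A=0.1220, B=-0.3115, C=(l²−L²−A²−y'²−z²)/(2L)=-0.1067
  √(A²+B²)=0.3345;  θ1 = -1.1975+1.8955 ≈ 0.6980
rotate P by −φ2: (0.0060, 0.0104, -0.3115)
  A=0.1040, B=-0.3115, C=(l²−L²−A²−y'²−z²)/(2L)=-0.0935
  √(A²+B²)=0.3284;  θ2 = -1.2486+1.8596 ≈ 0.6110
arm 3 (φ=240.0°): x'=0.0060, y'=-0.0104
  A=0.1040, B=-0.3115, C=(l²−L²−A²−y'²−z²)/(2L)=-0.0935
  √(A²+B²)=0.3284;  θ3 = -1.2486+1.8596 ≈ 0.6110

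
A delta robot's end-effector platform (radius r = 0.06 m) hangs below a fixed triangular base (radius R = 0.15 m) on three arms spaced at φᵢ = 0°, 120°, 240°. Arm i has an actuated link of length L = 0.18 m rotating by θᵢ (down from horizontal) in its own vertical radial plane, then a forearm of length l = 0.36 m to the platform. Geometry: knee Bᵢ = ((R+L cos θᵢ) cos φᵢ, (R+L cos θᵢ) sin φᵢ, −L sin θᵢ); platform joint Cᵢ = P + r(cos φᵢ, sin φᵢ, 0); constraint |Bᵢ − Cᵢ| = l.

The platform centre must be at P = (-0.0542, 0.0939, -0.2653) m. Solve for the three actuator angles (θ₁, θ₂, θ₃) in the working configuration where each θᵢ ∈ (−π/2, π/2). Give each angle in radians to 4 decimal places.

θ₁ = 0.5236, θ₂ = -0.3495, θ₃ = 0.5237

φ1=0.0° → target in arm frame (-0.0542, 0.0939)
  A=0.1442, B=-0.2653, C=(l²−L²−A²−y'²−z²)/(2L)=-0.0078
  θ1 = atan2(B,A) + arccos(C/0.3020) = 0.5236
arm 2 (φ=120.0°): x'=0.1084, y'=0.0000
  A cos θ + B sin θ = C:  -0.0184·cos θ + -0.2653·sin θ = 0.0735
  θ2 = atan2(B,A) + arccos(C/0.2659) = -0.3495
rotate P by −φ3: (-0.0542, -0.0939, -0.2653)
  e−x'=0.1442;  (l²−L²−(e−x')²−y'²−z²)/2L = -0.0078
  √(A²+B²)=0.3020;  θ3 = -1.0729+1.5965 ≈ 0.5237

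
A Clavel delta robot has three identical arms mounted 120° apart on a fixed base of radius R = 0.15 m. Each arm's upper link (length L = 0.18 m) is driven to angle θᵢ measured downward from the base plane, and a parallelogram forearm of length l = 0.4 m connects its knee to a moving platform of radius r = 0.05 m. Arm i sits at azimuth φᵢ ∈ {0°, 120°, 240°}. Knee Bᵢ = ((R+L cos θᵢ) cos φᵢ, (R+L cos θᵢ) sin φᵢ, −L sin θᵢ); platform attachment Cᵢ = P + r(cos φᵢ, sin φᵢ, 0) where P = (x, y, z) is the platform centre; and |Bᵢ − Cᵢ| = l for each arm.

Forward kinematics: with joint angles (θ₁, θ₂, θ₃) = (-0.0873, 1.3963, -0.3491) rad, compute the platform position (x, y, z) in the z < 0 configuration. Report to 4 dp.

(0.1080, -0.2379, -0.2565)

φ1=0.0°: virtual centre (0.2793, 0.0000, 0.0157), radius l
φ2=120.0°: virtual centre (-0.0656, 0.1137, -0.1773), radius l
arm 3 at φ=240.0°: ρ3 = 0.2691;  centre 3 = (-0.1346, -0.2331, 0.0616)
subtract pairs → two planes through P
linear system: -0.6899x+0.2273y = -0.0296−-0.3859z; -0.8278x+-0.4662y = -0.0020−0.0918z
det = 0.5098;  x = 0.0280+-0.3120z,  y = -0.0453+0.7508z
sphere 1 gives Az²+Bz+C=0 with A=1.6611, B=0.0574, C=-0.0945;  B²−4AC=0.6314;  roots -0.2565, 0.2219;  negative root z = -0.2565
x = 0.1080, y = -0.2379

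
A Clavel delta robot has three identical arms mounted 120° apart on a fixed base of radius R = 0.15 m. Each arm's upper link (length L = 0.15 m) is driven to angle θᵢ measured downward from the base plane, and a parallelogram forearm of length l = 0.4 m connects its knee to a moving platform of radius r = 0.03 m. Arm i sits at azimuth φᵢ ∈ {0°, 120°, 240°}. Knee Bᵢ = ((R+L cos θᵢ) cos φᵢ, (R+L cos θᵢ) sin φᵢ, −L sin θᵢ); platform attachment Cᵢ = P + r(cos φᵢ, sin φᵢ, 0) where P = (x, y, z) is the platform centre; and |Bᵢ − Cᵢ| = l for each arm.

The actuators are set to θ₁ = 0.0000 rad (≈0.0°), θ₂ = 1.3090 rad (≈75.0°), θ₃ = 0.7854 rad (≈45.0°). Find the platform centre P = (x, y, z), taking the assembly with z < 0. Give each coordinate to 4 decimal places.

S1 = (0.2700·cos0.0°, 0.2700·sin0.0°, 0.0000) = (0.2700, 0.0000, 0.0000)
φ2=120.0°: virtual centre (-0.0794, 0.1375, -0.1449), radius l
arm 3 at φ=240.0°: e+L cos θ3 = 0.2261;  S3 = (-0.1130, -0.1958, -0.1061)
subtract pairs → two planes through P
linear system: -0.6988x+0.2751y = -0.0267−-0.2898z; -0.7661x+-0.3916y = -0.0105−-0.2121z
Cramer: x(z) = 0.0276-0.3547z;  y(z) = -0.0270+0.1523z
quadratic in z: (1.1490)z²+(0.1638)z+(-0.1005)=0, √Δ=0.6991 → z ∈ {-0.3755, 0.2329}; z = -0.3755 (taking z<0)
x = 0.1608, y = -0.0842

(0.1608, -0.0842, -0.3755)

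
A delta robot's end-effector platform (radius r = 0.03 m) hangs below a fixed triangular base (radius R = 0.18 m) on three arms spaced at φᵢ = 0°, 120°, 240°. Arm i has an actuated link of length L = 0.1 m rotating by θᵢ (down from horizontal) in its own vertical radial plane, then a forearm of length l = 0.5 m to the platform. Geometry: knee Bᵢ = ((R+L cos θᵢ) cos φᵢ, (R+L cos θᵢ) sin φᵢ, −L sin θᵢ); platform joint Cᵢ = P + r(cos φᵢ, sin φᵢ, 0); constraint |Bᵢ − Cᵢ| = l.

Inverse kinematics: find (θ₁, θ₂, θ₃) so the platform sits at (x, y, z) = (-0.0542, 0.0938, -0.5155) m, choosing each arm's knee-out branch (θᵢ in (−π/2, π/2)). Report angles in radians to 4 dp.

θ₁ = 1.1352, θ₂ = 0.3495, θ₃ = 1.1348

φ1=0.0° → target in arm frame (-0.0542, 0.0938)
  A=0.2042, B=-0.5155, C=(l²−L²−A²−y'²−z²)/(2L)=-0.3812
  γ=atan2(-0.5155,0.2042)=-1.1936;  ψ=arccos(-0.6875)=2.3288;  θ1=γ+ψ≈1.1352
arm 2 (φ=120.0°): x'=0.1083, y'=0.0000
  A=0.0417, B=-0.5155, C=(l²−L²−A²−y'²−z²)/(2L)=-0.1374
  √(A²+B²)=0.5172;  θ2 = -1.4901+1.8397 ≈ 0.3495
φ3=240.0° → target in arm frame (-0.0541, -0.0938)
  A cos θ + B sin θ = C:  0.2041·cos θ + -0.5155·sin θ = -0.3811
  θ3 = atan2(B,A) + arccos(C/0.5544) = 1.1348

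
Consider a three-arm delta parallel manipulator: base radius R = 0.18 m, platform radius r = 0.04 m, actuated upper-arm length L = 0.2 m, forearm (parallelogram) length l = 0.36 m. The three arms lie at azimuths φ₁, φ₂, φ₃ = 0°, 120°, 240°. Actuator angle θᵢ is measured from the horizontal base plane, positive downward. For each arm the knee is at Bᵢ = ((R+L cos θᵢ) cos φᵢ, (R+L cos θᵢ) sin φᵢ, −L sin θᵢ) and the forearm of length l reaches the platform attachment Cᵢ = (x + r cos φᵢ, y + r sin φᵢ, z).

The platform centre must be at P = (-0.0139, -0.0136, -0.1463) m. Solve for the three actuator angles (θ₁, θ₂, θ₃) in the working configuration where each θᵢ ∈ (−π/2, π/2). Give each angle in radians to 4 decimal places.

θ₁ = 0.2617, θ₂ = 0.1749, θ₃ = -0.0880

φ1=0.0° → target in arm frame (-0.0139, -0.0136)
  A cos θ + B sin θ = C:  0.1539·cos θ + -0.1463·sin θ = 0.1108
  √(A²+B²)=0.2123;  θ1 = -0.7601+1.0218 ≈ 0.2617
arm 2 (φ=120.0°): x'=-0.0048, y'=0.0188
  A cos θ + B sin θ = C:  0.1448·cos θ + -0.1463·sin θ = 0.1172
  θ2 = atan2(B,A) + arccos(C/0.2059) = 0.1749
rotate P by −φ3: (0.0187, -0.0052, -0.1463)
  A cos θ + B sin θ = C:  0.1213·cos θ + -0.1463·sin θ = 0.1337
  θ3 = atan2(B,A) + arccos(C/0.1900) = -0.0880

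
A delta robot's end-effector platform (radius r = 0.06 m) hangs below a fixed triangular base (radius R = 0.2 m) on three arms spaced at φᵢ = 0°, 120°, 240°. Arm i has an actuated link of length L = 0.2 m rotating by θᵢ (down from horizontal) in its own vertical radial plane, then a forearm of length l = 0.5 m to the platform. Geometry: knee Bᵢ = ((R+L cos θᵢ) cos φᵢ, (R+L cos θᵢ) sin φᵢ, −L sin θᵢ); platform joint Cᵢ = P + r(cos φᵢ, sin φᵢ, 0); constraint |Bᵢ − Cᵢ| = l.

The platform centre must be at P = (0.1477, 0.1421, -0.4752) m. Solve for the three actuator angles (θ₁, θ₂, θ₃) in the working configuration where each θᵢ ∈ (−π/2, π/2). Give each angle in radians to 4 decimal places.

θ₁ = 0.1747, θ₂ = 0.5239, θ₃ = 1.2219

rotate P by −φ1: (0.1477, 0.1421, -0.4752)
  e−x'=-0.0077;  (l²−L²−(e−x')²−y'²−z²)/2L = -0.0902
  θ1 = atan2(B,A) + arccos(C/0.4753) = 0.1747
rotate P by −φ2: (0.0492, -0.1990, -0.4752)
  A=0.0908, B=-0.4752, C=(l²−L²−A²−y'²−z²)/(2L)=-0.1591
  γ=atan2(-0.4752,0.0908)=-1.3820;  ψ=arccos(-0.3289)=1.9059;  θ2=γ+ψ≈0.5239
rotate P by −φ3: (-0.1969, 0.0569, -0.4752)
  A cos θ + B sin θ = C:  0.3369·cos θ + -0.4752·sin θ = -0.3314
  θ3 = atan2(B,A) + arccos(C/0.5825) = 1.2219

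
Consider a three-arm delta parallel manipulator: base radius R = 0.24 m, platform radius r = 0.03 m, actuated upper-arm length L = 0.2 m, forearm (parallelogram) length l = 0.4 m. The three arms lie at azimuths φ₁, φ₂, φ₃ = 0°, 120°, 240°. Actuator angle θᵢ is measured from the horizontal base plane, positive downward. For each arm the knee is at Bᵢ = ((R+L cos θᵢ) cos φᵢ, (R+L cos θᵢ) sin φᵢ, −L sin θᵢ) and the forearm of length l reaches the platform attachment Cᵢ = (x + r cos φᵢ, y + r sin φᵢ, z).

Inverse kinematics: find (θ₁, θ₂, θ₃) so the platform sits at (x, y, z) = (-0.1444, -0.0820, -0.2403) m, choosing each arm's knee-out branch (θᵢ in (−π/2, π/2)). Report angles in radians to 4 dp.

rotate P by −φ1: (-0.1444, -0.0820, -0.2403)
  A cos θ + B sin θ = C:  0.3544·cos θ + -0.2403·sin θ = -0.1752
  θ1 = atan2(B,A) + arccos(C/0.4282) = 1.3964
φ2=120.0° → target in arm frame (0.0012, 0.1661)
  A=0.2088, B=-0.2403, C=(l²−L²−A²−y'²−z²)/(2L)=-0.0223
  γ=atan2(-0.2403,0.2088)=-0.8554;  ψ=arccos(-0.0701)=1.6409;  θ2=γ+ψ≈0.7855
rotate P by −φ3: (0.1432, -0.0841, -0.2403)
  A cos θ + B sin θ = C:  0.0668·cos θ + -0.2403·sin θ = 0.1268
  θ3 = atan2(B,A) + arccos(C/0.2494) = -0.2624

θ₁ = 1.3964, θ₂ = 0.7855, θ₃ = -0.2624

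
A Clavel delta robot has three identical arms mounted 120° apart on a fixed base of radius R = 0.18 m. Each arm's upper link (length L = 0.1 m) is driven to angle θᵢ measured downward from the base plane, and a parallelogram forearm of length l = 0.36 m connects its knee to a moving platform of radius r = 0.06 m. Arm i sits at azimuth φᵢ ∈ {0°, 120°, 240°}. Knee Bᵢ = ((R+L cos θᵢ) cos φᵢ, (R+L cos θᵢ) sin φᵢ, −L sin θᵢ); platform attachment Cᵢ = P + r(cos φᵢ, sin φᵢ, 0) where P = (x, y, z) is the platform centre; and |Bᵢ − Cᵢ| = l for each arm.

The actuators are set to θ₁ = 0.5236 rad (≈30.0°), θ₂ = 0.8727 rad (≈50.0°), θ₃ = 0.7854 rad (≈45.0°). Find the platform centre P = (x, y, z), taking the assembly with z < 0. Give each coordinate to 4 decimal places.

(0.0366, -0.0094, -0.3672)

S1 = (0.2066·cos0.0°, 0.2066·sin0.0°, -0.0500) = (0.2066, 0.0000, -0.0500)
arm 2 at φ=120.0°: (R−r)+L cos θ2 = 0.1843;  S2 = (-0.0921, 0.1596, -0.0766)
arm 3 at φ=240.0°: (R−r)+L cos θ3 = 0.1907;  S3 = (-0.0954, -0.1652, -0.0707)
|S₂|²−|S₁|² = -0.0054;  |S₃|²−|S₁|² = -0.0038
linear system: -0.5975x+0.3192y = -0.0054−-0.0532z; -0.6039x+-0.3303y = -0.0038−-0.0414z
det = 0.3901;  x = 0.0077+-0.0789z,  y = -0.0025+0.0189z
sphere 1 gives Az²+Bz+C=0 with A=1.0066, B=0.1313, C=-0.0875;  B²−4AC=0.3696;  roots -0.3672, 0.2368;  negative root z = -0.3672
x = 0.0366, y = -0.0094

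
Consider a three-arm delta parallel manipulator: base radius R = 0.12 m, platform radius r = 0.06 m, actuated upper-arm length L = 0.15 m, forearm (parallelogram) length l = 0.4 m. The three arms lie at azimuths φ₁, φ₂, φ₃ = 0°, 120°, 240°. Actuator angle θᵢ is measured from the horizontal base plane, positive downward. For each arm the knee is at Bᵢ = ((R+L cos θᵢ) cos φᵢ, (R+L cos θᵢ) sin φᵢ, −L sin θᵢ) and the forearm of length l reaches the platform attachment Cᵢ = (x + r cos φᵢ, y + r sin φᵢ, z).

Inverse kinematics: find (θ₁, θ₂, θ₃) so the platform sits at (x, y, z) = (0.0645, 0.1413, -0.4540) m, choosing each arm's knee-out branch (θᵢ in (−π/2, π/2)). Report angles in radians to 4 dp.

rotate P by −φ1: (0.0645, 0.1413, -0.4540)
  A=-0.0045, B=-0.4540, C=(l²−L²−A²−y'²−z²)/(2L)=-0.2953
  γ=atan2(-0.4540,-0.0045)=-1.5807;  ψ=arccos(-0.6505)=2.2790;  θ1=γ+ψ≈0.6983
arm 2 (φ=120.0°): x'=0.0901, y'=-0.1265
  A cos θ + B sin θ = C:  -0.0301·cos θ + -0.4540·sin θ = -0.2851
  θ2 = atan2(B,A) + arccos(C/0.4550) = 0.6109
arm 3 (φ=240.0°): x'=-0.1546, y'=-0.0148
  e−x'=0.2146;  (l²−L²−(e−x')²−y'²−z²)/2L = -0.3830
  γ=atan2(-0.4540,0.2146)=-1.1292;  ψ=arccos(-0.7627)=2.4382;  θ3=γ+ψ≈1.3090

θ₁ = 0.6983, θ₂ = 0.6109, θ₃ = 1.3090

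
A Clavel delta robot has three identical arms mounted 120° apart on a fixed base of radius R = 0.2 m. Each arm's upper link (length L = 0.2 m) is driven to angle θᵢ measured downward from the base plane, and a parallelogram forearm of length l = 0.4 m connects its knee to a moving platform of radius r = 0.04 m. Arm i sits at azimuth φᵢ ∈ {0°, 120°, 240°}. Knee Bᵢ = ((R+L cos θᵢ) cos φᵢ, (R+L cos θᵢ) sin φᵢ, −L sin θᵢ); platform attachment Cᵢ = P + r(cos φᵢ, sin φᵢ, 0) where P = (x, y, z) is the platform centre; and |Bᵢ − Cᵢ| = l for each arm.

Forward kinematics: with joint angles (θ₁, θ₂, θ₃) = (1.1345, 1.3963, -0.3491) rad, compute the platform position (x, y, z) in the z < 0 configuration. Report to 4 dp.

O1 = (0.2445·cos0.0°, 0.2445·sin0.0°, -0.1813) = (0.2445, 0.0000, -0.1813)
arm 2 at φ=120.0°: ρ2 = 0.1947;  O2 = (-0.0974, 0.1686, -0.1970)
O3 = (0.3479·cos240.0°, 0.3479·sin240.0°, 0.0684) = (-0.1740, -0.3013, 0.0684)
subtract pairs → two planes through P
plane₁₂: -0.6838x+0.3373y+-0.0314z = -0.0159
Cramer: x(z) = -0.0022+0.2153z;  y(z) = -0.0518+0.5296z
quadratic in z: (1.3268)z²+(0.2014)z+(-0.0636)=0, √Δ=0.6148 → z ∈ {-0.3076, 0.1558}; z = -0.3076 (taking z<0)
x = -0.0685, y = -0.2147

(-0.0685, -0.2147, -0.3076)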